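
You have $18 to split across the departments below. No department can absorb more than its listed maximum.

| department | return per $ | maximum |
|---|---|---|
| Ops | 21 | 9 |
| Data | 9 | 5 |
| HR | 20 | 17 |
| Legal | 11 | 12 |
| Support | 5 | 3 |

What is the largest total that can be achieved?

Order the departments by return per $: Ops 21 > HR 20 > Legal 11 > Data 9 > Support 5.
Ops: +9 to 9 (cap) — 9 left.
Only 9 left; HR takes them to reach 9.
Total = 21×9 + 20×9 = 369.

369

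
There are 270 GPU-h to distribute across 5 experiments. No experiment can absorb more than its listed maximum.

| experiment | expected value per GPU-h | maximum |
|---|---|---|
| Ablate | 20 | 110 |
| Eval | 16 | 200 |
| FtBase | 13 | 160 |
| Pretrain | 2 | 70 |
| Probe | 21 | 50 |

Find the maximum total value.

5010

Order the experiments by expected value per GPU-h: Probe 21 > Ablate 20 > Eval 16 > FtBase 13 > Pretrain 2.
Probe: +50 to 50 (cap) → 220 left.
Ablate takes 110 to reach its cap of 110 → 110 left.
Eval: +110 (room for 200) → 110. Pool exhausted.
Total = 20×110 + 16×110 + 21×50 = 5010.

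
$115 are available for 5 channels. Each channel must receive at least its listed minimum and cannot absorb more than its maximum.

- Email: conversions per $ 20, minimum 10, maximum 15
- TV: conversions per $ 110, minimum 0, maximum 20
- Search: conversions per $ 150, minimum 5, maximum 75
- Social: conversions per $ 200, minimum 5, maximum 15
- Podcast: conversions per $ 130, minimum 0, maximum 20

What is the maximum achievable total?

Meeting every minimum uses 10+0+5+5+0 = 20 $, leaving 95.
Order the channels by conversions per $: Social 200 > Search 150 > Podcast 130 > TV 110 > Email 20.
Give Social 10 more to hit its cap of 15 — 85 left.
Search: +70 to 75 (cap) — 15 left.
Only 15 left; Podcast takes them to reach 15.
Total = 20×10 + 150×75 + 200×15 + 130×15 = 16400.

16400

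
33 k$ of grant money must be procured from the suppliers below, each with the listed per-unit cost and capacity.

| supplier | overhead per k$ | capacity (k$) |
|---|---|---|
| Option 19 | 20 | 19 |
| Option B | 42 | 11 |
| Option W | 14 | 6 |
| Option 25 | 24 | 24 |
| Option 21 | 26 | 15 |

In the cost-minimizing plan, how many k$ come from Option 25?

Cheapest first:
Take 6 from Option W at 14 → need 27 more.
Option 19 at 20: take all 19 k$ → 8 still needed.
Take 8 from Option 25 at 24 to finish.
Option 21, Option B: unused.

8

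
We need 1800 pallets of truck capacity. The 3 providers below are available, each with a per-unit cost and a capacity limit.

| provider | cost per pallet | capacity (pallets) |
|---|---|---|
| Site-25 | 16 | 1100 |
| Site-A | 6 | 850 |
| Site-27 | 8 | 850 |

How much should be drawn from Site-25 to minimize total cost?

Use providers in increasing cost order.
Take 850 from Site-A at 6 — need 950 more.
Site-27 (8): use full 850 — 100 pallets to go.
Site-25 (16): take the remaining 100 — done.

100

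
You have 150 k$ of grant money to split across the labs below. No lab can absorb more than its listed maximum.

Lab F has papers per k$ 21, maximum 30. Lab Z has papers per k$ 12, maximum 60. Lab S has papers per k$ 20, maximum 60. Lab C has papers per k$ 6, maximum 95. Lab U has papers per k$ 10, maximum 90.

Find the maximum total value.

Highest papers per k$ first: Lab F 21 > Lab S 20 > Lab Z 12 > Lab U 10 > Lab C 6.
Lab F: +30 to 30 (cap) — 120 left.
Lab S takes 60 to reach its cap of 60 — 60 left.
Lab Z: +60 to 60 (cap) — 0 left.
Total = 21×30 + 12×60 + 20×60 = 2550.

2550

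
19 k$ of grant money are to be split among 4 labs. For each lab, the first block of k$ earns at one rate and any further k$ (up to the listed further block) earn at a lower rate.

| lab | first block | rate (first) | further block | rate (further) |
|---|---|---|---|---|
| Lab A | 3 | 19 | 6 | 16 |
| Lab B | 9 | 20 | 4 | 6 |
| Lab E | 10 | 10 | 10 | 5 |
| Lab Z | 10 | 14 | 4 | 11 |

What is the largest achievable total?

347

Rank every tier by rate: Lab B/first 20 > Lab A/first 19 > Lab A/second 16 > Lab Z/first 14 > Lab Z/second 11 > Lab E/first 10 > Lab B/second 6 > Lab E/second 5.
Fill Lab B first block (9 at 20) → 10 left.
Fill Lab A first block (3 at 19) → 7 left.
Fill Lab A second block (6 at 16) → 1 left.
1 remain; put them into Lab Z first at 14.
Total = 20×9 + 19×3 + 16×6 + 14×1 = 347.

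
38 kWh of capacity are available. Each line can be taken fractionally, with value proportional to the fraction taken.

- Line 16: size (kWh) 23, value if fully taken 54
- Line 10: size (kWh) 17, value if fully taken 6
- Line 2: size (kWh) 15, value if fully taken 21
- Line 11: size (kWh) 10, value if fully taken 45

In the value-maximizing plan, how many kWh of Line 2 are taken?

Rank by value-to-size ratio: Line 11 45/10≈4.5, Line 16 54/23≈2.35, Line 2 21/15≈1.4, Line 10 6/17≈0.353.
All 10 kWh of Line 11 fit (value 45) → 28 remain.
Take all of Line 16 (23 kWh, value 54) → 5 kWh left.
Fill the last 5 kWh with part of Line 2: 5/15 of it earns 7.

5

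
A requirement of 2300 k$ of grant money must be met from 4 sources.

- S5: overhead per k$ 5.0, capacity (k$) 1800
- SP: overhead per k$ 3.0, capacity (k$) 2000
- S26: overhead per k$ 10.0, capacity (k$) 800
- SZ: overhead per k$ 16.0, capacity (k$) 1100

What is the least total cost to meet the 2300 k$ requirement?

7500

Use sources in increasing cost order.
SP at 3.0: take all 2000 k$ → 300 still needed.
Take 300 from S5 at 5.0 to finish.
S26, SZ: unused.
Cost = 2000×3.0 + 300×5.0 = 7500.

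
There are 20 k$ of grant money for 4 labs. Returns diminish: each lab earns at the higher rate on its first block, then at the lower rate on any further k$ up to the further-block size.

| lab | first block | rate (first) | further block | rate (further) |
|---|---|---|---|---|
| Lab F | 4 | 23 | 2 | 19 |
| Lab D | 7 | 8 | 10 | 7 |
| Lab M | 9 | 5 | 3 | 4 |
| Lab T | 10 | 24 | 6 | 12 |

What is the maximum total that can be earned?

418

Treat each block as its own option and order by rate: Lab T/first 24 > Lab F/first 23 > Lab F/second 19 > Lab T/second 12 > Lab D/first 8 > Lab D/second 7 > Lab M/first 5 > Lab M/second 4.
Lab T/first (24): +10 → 10 left.
Fill Lab F first block (4 at 23) → 6 left.
Lab F/second (19): +2 → 4 left.
Lab T/second: +4 of 6 at 12; pool empty.
Total = 24×10 + 23×4 + 19×2 + 12×4 = 418.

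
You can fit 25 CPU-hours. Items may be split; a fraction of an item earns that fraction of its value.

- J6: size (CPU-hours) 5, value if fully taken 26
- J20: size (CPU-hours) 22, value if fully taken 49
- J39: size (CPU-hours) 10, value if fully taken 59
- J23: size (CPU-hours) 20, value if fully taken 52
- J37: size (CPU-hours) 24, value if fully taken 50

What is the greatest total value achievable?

Sort by value density: J39 59/10≈5.9, J6 26/5≈5.2, J23 52/20≈2.6, J20 49/22≈2.23, J37 50/24≈2.08.
Take all of J39 (10 CPU-hours, value 59) ; 15 CPU-hours left.
Take all of J6 (5 CPU-hours, value 26) ; 10 CPU-hours left.
Only 10 CPU-hours remain; take 10/20 of J23 for value 52×10/20 = 26.
Total value = 111.

111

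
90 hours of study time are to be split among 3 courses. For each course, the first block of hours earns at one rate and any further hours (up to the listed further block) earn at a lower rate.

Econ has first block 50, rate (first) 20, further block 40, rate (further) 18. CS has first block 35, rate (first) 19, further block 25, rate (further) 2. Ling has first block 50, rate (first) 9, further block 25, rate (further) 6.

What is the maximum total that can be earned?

Rank every tier by rate: Econ/tier1 20 > CS/tier1 19 > Econ/tier2 18 > Ling/tier1 9 > Ling/tier2 6 > CS/tier2 2.
Fill Econ tier1 block (50 at 20) ; 40 left.
CS/tier1 (19): +35 ; 5 left.
Econ tier2 at 18: only 5 left, fill 5.
Total = 20×50 + 19×35 + 18×5 = 1755.

1755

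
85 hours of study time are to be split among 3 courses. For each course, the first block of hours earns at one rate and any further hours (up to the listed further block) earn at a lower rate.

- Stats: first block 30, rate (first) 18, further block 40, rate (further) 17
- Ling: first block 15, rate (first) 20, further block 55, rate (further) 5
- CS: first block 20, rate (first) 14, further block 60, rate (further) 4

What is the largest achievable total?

Order all 6 blocks by rate: Ling/tier1 20 > Stats/tier1 18 > Stats/tier2 17 > CS/tier1 14 > Ling/tier2 5 > CS/tier2 4.
Ling tier1 at 20: fill all 15 — 70 left.
Stats tier1 at 18: fill all 30 — 40 left.
Stats/tier2 (17): +40 — 0 left.
Total = 20×15 + 18×30 + 17×40 = 1520.

1520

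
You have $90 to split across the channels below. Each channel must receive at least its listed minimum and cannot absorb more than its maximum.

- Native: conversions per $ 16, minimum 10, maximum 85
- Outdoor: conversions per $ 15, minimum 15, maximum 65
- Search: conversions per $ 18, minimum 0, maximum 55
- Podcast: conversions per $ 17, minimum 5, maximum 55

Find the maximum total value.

Meeting every minimum uses 10+15+0+5 = 30 $, leaving 60.
Rank by conversions per $: Search 18 > Podcast 17 > Native 16 > Outdoor 15.
Give Search 55 more to hit its cap of 55 → 5 left.
Podcast has room for 50 more but only 5 remain, so it gets 10.
Total = 16×10 + 15×15 + 18×55 + 17×10 = 1545.

1545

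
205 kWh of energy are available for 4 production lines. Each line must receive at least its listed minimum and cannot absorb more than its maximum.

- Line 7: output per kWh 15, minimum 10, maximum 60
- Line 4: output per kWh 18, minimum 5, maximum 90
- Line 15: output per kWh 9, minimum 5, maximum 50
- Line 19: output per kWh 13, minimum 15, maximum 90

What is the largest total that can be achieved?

Meeting every minimum uses 10+5+5+15 = 35 kWh, leaving 170.
Rank by output per kWh: Line 4 18 > Line 7 15 > Line 19 13 > Line 15 9.
Give Line 4 85 more to hit its cap of 90 → 85 left.
Give Line 7 50 more to hit its cap of 60 → 35 left.
Only 35 left; Line 19 takes them to reach 50.
Total = 15×60 + 18×90 + 9×5 + 13×50 = 3215.

3215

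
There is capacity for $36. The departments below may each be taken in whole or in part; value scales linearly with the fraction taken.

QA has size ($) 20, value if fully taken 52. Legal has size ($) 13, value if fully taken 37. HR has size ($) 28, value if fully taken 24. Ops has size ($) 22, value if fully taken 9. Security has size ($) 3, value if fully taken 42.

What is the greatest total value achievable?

131

Sort by value density: Security 42/3≈14, Legal 37/13≈2.85, QA 52/20≈2.6, HR 24/28≈0.857, Ops 9/22≈0.409.
Security: take in full, 3 $ for value 42 — 33 left.
All 13 $ of Legal fit (value 37) — 20 remain.
All 20 $ of QA fit (value 52) — 0 remain.
Total value = 131.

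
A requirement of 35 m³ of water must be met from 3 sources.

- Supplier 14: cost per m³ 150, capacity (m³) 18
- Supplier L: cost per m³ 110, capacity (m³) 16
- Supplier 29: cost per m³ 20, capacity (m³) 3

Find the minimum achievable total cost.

4220

Fill from the cheapest source first.
Supplier 29 at 20: take all 3 m³ ; 32 still needed.
Supplier L at 110: take all 16 m³ ; 16 still needed.
Supplier 14 at 150: take 16 of its 18 ; requirement met.
Cost = 3×20 + 16×110 + 16×150 = 4220.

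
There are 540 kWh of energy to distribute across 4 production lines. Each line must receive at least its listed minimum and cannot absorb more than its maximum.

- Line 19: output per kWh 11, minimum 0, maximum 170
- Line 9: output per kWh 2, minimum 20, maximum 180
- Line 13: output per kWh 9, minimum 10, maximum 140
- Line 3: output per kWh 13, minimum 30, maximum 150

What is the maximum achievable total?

Meeting every minimum uses 0+20+10+30 = 60 kWh, leaving 480.
Order the production lines by output per kWh: Line 3 13 > Line 19 11 > Line 13 9 > Line 9 2.
Line 3 takes 120 more to reach its cap of 150 → 360 left.
Line 19: +170 to 170 (cap) → 190 left.
Give Line 13 130 more to hit its cap of 140 → 60 left.
Line 9: +60 (room for 160) → 80. Pool exhausted.
Total = 11×170 + 2×80 + 9×140 + 13×150 = 5240.

5240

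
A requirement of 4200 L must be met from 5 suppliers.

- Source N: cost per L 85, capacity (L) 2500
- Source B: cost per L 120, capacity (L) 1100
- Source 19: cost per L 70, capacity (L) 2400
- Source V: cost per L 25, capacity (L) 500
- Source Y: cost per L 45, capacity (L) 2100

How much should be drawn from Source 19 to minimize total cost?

1600

Cheapest first:
Source V (25): use full 500 → 3700 L to go.
Source Y at 45: take all 2100 L → 1600 still needed.
Source 19 (70): take the remaining 1600 → done.
Source N, Source B: unused.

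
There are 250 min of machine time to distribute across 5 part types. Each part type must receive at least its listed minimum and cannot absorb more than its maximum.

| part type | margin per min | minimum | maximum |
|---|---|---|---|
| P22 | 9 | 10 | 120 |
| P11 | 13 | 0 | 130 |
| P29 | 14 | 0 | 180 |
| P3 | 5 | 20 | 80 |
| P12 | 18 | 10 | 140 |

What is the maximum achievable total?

3830

Meeting every minimum uses 10+0+0+20+10 = 40 min, leaving 210.
Rank by margin per min: P12 18 > P29 14 > P11 13 > P22 9 > P3 5.
P12: +130 to 140 (cap) — 80 left.
P29 has room for 180 more but only 80 remain, so it gets 80.
Total = 9×10 + 14×80 + 5×20 + 18×140 = 3830.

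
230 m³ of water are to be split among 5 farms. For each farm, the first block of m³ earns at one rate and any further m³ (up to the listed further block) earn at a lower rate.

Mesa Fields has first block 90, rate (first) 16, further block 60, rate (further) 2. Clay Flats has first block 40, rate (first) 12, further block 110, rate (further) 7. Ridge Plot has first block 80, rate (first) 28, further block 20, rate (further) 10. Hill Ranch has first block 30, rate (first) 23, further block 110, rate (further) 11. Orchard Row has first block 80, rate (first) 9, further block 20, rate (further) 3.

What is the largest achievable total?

Rank every tier by rate: Ridge Plot/tier1 28 > Hill Ranch/tier1 23 > Mesa Fields/tier1 16 > Clay Flats/tier1 12 > Hill Ranch/tier2 11 > Ridge Plot/tier2 10 > Orchard Row/tier1 9 > Clay Flats/tier2 7 > Orchard Row/tier2 3 > Mesa Fields/tier2 2.
Ridge Plot tier1 at 28: fill all 80 — 150 left.
Fill Hill Ranch tier1 block (30 at 23) — 120 left.
Fill Mesa Fields tier1 block (90 at 16) — 30 left.
Clay Flats tier1 at 12: only 30 left, fill 30.
Total = 28×80 + 23×30 + 16×90 + 12×30 = 4730.

4730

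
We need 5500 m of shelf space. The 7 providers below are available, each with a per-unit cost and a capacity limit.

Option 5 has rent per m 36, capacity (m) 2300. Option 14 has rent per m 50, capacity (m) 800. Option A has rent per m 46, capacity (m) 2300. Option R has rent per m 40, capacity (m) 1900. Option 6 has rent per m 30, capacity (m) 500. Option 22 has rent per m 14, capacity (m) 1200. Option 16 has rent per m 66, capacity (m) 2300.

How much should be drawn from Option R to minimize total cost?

1500

Cheapest first:
Take 1200 from Option 22 at 14 ; need 4300 more.
Option 6 at 30: take all 500 m ; 3800 still needed.
Option 5 (36): use full 2300 ; 1500 m to go.
Option R at 40: take 1500 of its 1900 ; requirement met.
Option A, Option 14, Option 16: unused.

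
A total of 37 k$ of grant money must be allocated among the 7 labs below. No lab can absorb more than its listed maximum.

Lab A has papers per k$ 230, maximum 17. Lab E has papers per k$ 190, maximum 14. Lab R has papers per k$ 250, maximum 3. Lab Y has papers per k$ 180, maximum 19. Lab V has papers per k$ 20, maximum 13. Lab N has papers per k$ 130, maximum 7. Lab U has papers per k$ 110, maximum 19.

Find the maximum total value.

Rank by papers per k$: Lab R 250 > Lab A 230 > Lab E 190 > Lab Y 180 > Lab N 130 > Lab U 110 > Lab V 20.
Lab R takes 3 to reach its cap of 3 ; 34 left.
Lab A takes 17 to reach its cap of 17 ; 17 left.
Give Lab E 14 to hit its cap of 14 ; 3 left.
Only 3 left; Lab Y takes them to reach 3.
Total = 230×17 + 190×14 + 250×3 + 180×3 = 7860.

7860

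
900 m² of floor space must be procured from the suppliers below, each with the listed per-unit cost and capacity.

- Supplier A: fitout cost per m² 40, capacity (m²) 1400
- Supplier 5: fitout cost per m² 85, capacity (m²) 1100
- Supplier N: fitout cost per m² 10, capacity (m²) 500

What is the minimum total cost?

Use suppliers in increasing cost order.
Supplier N (10): use full 500 ; 400 m² to go.
Supplier A (40): take the remaining 400 ; done.
Supplier 5: unused.
Cost = 500×10 + 400×40 = 21000.

21000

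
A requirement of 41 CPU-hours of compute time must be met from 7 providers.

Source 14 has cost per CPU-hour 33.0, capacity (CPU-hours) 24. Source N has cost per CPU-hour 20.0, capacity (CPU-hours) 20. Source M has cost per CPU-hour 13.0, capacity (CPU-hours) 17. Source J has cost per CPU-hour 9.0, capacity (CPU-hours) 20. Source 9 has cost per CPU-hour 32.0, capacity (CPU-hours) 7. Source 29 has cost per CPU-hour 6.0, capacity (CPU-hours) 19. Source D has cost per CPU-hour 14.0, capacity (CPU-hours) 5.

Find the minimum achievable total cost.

320

Use providers in increasing cost order.
Source 29 at 6.0: take all 19 CPU-hours ; 22 still needed.
Take 20 from Source J at 9.0 ; need 2 more.
Take 2 from Source M at 13.0 to finish.
Source D, Source N, Source 9, Source 14: unused.
Cost = 19×6.0 + 20×9.0 + 2×13.0 = 320.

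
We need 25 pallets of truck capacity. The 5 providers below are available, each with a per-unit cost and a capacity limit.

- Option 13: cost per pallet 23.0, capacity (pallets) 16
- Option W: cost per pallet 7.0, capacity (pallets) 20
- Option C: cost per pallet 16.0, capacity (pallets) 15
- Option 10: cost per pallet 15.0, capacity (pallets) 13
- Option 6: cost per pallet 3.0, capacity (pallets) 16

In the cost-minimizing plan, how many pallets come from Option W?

9

Fill from the cheapest provider first.
Option 6 at 3.0: take all 16 pallets — 9 still needed.
Option W (7.0): take the remaining 9 — done.
Option 10, Option C, Option 13: unused.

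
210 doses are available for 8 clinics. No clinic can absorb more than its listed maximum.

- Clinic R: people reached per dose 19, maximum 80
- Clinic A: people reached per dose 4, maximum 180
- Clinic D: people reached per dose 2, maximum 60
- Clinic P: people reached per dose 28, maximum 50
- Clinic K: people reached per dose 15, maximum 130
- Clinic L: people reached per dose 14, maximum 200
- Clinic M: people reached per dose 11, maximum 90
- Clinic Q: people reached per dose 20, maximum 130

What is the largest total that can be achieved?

4570

Rank by people reached per dose: Clinic P 28 > Clinic Q 20 > Clinic R 19 > Clinic K 15 > Clinic L 14 > Clinic M 11 > Clinic A 4 > Clinic D 2.
Give Clinic P 50 to hit its cap of 50 ; 160 left.
Give Clinic Q 130 to hit its cap of 130 ; 30 left.
Clinic R has room for 80 but only 30 remain, so it gets 30.
Total = 19×30 + 28×50 + 20×130 = 4570.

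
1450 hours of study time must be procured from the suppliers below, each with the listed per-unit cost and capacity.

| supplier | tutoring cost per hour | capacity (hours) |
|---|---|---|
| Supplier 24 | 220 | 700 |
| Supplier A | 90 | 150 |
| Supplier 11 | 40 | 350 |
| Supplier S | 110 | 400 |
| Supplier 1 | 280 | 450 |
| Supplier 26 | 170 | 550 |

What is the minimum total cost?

Cheapest first:
Take 350 from Supplier 11 at 40 ; need 1100 more.
Supplier A (90): use full 150 ; 950 hours to go.
Take 400 from Supplier S at 110 ; need 550 more.
Supplier 26 (170): use full 550 ; 0 hours to go.
Supplier 24, Supplier 1: unused.
Cost = 350×40 + 150×90 + 400×110 + 550×170 = 165000.

165000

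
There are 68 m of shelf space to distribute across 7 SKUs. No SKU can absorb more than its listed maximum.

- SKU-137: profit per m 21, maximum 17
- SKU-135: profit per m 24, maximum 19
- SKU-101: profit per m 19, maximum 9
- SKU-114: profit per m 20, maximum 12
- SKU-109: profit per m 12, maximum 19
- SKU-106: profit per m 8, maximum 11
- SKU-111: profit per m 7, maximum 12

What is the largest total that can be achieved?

1356

Highest profit per m first: SKU-135 24 > SKU-137 21 > SKU-114 20 > SKU-101 19 > SKU-109 12 > SKU-106 8 > SKU-111 7.
SKU-135: +19 to 19 (cap) — 49 left.
Give SKU-137 17 to hit its cap of 17 — 32 left.
SKU-114 takes 12 to reach its cap of 12 — 20 left.
SKU-101: +9 to 9 (cap) — 11 left.
SKU-109: +11 (room for 19) → 11. Pool exhausted.
Total = 21×17 + 24×19 + 19×9 + 20×12 + 12×11 = 1356.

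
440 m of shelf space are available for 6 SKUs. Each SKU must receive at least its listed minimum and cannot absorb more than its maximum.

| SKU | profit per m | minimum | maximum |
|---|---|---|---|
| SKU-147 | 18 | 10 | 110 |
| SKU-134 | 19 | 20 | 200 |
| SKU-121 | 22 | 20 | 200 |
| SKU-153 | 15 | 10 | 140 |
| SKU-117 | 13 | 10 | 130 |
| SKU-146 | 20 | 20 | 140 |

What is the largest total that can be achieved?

Meeting every minimum uses 10+20+20+10+10+20 = 90 m, leaving 350.
Order the SKUs by profit per m: SKU-121 22 > SKU-146 20 > SKU-134 19 > SKU-147 18 > SKU-153 15 > SKU-117 13.
SKU-121 takes 180 more to reach its cap of 200 ; 170 left.
SKU-146 takes 120 more to reach its cap of 140 ; 50 left.
SKU-134 has room for 180 more but only 50 remain, so it gets 70.
Total = 18×10 + 19×70 + 22×200 + 15×10 + 13×10 + 20×140 = 8990.

8990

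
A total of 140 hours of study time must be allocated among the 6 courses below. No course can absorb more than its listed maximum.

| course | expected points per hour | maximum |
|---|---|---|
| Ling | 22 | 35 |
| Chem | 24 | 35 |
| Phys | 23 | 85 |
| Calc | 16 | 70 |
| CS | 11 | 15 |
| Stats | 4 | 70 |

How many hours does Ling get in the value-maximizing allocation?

Order the courses by expected points per hour: Chem 24 > Phys 23 > Ling 22 > Calc 16 > CS 11 > Stats 4.
Give Chem 35 to hit its cap of 35 ; 105 left.
Phys takes 85 to reach its cap of 85 ; 20 left.
Ling has room for 35 but only 20 remain, so it gets 20.

20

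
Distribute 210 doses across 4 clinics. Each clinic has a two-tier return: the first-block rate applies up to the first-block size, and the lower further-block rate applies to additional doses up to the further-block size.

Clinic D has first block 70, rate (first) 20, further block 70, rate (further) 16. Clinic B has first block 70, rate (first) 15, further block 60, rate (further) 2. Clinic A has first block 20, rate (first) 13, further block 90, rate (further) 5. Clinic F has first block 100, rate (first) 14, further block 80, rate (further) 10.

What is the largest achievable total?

3570

Order all 8 blocks by rate: Clinic D/first 20 > Clinic D/second 16 > Clinic B/first 15 > Clinic F/first 14 > Clinic A/first 13 > Clinic F/second 10 > Clinic A/second 5 > Clinic B/second 2.
Clinic D/first (20): +70 → 140 left.
Clinic D/second (16): +70 → 70 left.
Clinic B/first (15): +70 → 0 left.
Total = 20×70 + 16×70 + 15×70 = 3570.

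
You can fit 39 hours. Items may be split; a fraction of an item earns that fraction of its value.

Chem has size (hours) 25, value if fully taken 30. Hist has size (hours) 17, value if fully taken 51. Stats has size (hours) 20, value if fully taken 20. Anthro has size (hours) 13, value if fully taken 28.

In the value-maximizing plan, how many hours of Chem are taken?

9

Sort by value density: Hist 51/17≈3, Anthro 28/13≈2.15, Chem 30/25≈1.2, Stats 20/20≈1.
Take all of Hist (17 hours, value 51) → 22 hours left.
Take all of Anthro (13 hours, value 28) → 9 hours left.
9 hours left: a 9/25 share of Chem gives 30×9/25 = 10.8.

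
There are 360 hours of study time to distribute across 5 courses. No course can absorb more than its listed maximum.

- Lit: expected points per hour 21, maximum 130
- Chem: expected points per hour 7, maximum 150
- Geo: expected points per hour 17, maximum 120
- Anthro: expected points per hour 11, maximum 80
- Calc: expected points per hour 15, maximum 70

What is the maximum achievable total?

6260

Rank by expected points per hour: Lit 21 > Geo 17 > Calc 15 > Anthro 11 > Chem 7.
Lit takes 130 to reach its cap of 130 — 230 left.
Geo takes 120 to reach its cap of 120 — 110 left.
Calc: +70 to 70 (cap) — 40 left.
Only 40 left; Anthro takes them to reach 40.
Total = 21×130 + 17×120 + 11×40 + 15×70 = 6260.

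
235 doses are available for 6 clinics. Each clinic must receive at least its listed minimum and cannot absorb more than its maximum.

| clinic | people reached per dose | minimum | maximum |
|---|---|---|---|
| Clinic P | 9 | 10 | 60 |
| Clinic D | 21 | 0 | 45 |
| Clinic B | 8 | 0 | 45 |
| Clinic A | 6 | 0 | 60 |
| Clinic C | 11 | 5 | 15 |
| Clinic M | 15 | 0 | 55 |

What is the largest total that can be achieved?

2925

Meeting every minimum uses 10+0+0+0+5+0 = 15 doses, leaving 220.
Order the clinics by people reached per dose: Clinic D 21 > Clinic M 15 > Clinic C 11 > Clinic P 9 > Clinic B 8 > Clinic A 6.
Clinic D: +45 to 45 (cap) ; 175 left.
Clinic M: +55 to 55 (cap) ; 120 left.
Give Clinic C 10 more to hit its cap of 15 ; 110 left.
Clinic P takes 50 more to reach its cap of 60 ; 60 left.
Give Clinic B 45 more to hit its cap of 45 ; 15 left.
Only 15 left; Clinic A takes them to reach 15.
Total = 9×60 + 21×45 + 8×45 + 6×15 + 11×15 + 15×55 = 2925.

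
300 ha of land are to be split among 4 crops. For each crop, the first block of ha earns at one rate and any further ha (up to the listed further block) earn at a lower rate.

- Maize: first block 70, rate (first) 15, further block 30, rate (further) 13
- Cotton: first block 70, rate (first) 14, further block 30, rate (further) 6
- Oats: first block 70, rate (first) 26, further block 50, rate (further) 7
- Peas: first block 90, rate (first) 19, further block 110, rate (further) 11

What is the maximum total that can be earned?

Treat each block as its own option and order by rate: Oats/first 26 > Peas/first 19 > Maize/first 15 > Cotton/first 14 > Maize/second 13 > Peas/second 11 > Oats/second 7 > Cotton/second 6.
Oats first at 26: fill all 70 — 230 left.
Peas/first (19): +90 — 140 left.
Maize first at 15: fill all 70 — 70 left.
Cotton first at 14: fill all 70 — 0 left.
Total = 26×70 + 19×90 + 15×70 + 14×70 = 5560.

5560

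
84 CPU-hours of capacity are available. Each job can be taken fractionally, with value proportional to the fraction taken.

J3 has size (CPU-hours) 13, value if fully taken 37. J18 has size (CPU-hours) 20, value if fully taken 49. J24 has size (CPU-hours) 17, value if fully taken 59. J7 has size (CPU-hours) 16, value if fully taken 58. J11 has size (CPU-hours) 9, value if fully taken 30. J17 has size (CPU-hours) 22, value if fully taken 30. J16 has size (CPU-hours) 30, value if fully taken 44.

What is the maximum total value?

246.2

Best value per unit of size first: J7 58/16≈3.62, J24 59/17≈3.47, J11 30/9≈3.33, J3 37/13≈2.85, J18 49/20≈2.45, J16 44/30≈1.47, J17 30/22≈1.36.
Take all of J7 (16 CPU-hours, value 58) — 68 CPU-hours left.
All 17 CPU-hours of J24 fit (value 59) — 51 remain.
J11: take in full, 9 CPU-hours for value 30 — 42 left.
J3: take in full, 13 CPU-hours for value 37 — 29 left.
All 20 CPU-hours of J18 fit (value 49) — 9 remain.
9 CPU-hours left: a 9/30 share of J16 gives 44×9/30 = 13.2.
Total value = 246.2.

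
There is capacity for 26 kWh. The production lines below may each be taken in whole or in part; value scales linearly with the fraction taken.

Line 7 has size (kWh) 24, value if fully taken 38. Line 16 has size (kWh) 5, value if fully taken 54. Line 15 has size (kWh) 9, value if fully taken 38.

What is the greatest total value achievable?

Rank by value-to-size ratio: Line 16 54/5≈10.8, Line 15 38/9≈4.22, Line 7 38/24≈1.58.
Line 16: take in full, 5 kWh for value 54 → 21 left.
All 9 kWh of Line 15 fit (value 38) → 12 remain.
Fill the last 12 kWh with part of Line 7: 12/24 of it earns 19.
Total value = 111.

111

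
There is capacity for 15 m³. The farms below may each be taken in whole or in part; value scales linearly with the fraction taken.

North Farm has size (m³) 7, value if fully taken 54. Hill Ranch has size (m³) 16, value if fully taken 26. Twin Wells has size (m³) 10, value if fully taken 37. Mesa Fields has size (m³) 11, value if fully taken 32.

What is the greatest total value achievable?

83.6

Rank by value-to-size ratio: North Farm 54/7≈7.71, Twin Wells 37/10≈3.7, Mesa Fields 32/11≈2.91, Hill Ranch 26/16≈1.62.
All 7 m³ of North Farm fit (value 54) ; 8 remain.
8 m³ left: a 8/10 share of Twin Wells gives 37×8/10 = 29.6.
Total value = 83.6.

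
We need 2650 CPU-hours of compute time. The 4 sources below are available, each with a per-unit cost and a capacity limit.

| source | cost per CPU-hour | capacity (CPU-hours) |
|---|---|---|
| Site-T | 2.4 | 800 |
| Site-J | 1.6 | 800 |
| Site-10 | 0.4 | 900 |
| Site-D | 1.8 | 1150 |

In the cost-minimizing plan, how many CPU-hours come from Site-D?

Fill from the cheapest source first.
Take 900 from Site-10 at 0.4 — need 1750 more.
Site-J (1.6): use full 800 — 950 CPU-hours to go.
Site-D (1.8): take the remaining 950 — done.
Site-T: unused.

950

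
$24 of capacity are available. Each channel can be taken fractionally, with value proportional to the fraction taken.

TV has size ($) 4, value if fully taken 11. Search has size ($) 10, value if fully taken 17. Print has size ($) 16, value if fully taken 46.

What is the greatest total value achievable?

63.8

Rank by value-to-size ratio: Print 46/16≈2.88, TV 11/4≈2.75, Search 17/10≈1.7.
Take all of Print (16 $, value 46) → 8 $ left.
Take all of TV (4 $, value 11) → 4 $ left.
Only 4 $ remain; take 4/10 of Search for value 17×4/10 = 6.8.
Total value = 63.8.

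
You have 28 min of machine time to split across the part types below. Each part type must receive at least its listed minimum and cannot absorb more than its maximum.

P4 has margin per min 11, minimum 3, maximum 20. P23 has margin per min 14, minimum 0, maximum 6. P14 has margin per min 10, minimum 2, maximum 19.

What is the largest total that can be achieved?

Meeting every minimum uses 3+0+2 = 5 min, leaving 23.
Rank by margin per min: P23 14 > P4 11 > P14 10.
P23 takes 6 more to reach its cap of 6 ; 17 left.
P4: +17 to 20 (cap) ; 0 left.
Total = 11×20 + 14×6 + 10×2 = 324.

324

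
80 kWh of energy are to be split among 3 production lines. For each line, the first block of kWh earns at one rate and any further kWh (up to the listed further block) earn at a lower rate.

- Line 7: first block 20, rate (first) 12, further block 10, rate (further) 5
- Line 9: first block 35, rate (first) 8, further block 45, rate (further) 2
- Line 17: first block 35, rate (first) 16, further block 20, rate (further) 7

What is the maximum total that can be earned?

Order all 6 blocks by rate: Line 17/tier1 16 > Line 7/tier1 12 > Line 9/tier1 8 > Line 17/tier2 7 > Line 7/tier2 5 > Line 9/tier2 2.
Line 17 tier1 at 16: fill all 35 → 45 left.
Fill Line 7 tier1 block (20 at 12) → 25 left.
Line 9/tier1: +25 of 35 at 8; pool empty.
Total = 16×35 + 12×20 + 8×25 = 1000.

1000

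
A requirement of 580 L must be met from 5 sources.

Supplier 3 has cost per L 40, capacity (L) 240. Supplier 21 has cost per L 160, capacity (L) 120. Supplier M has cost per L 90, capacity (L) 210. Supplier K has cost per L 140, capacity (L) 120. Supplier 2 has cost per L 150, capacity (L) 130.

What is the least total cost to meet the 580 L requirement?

Fill from the cheapest source first.
Take 240 from Supplier 3 at 40 ; need 340 more.
Take 210 from Supplier M at 90 ; need 130 more.
Take 120 from Supplier K at 140 ; need 10 more.
Take 10 from Supplier 2 at 150 to finish.
Supplier 21: unused.
Cost = 240×40 + 210×90 + 120×140 + 10×150 = 46800.

46800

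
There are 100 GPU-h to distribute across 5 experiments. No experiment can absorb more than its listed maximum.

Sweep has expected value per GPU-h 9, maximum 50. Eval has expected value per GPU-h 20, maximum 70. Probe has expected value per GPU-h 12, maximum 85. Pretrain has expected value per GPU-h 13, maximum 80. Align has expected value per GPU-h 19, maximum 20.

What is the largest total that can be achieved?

Rank by expected value per GPU-h: Eval 20 > Align 19 > Pretrain 13 > Probe 12 > Sweep 9.
Give Eval 70 to hit its cap of 70 → 30 left.
Align takes 20 to reach its cap of 20 → 10 left.
Only 10 left; Pretrain takes them to reach 10.
Total = 20×70 + 13×10 + 19×20 = 1910.

1910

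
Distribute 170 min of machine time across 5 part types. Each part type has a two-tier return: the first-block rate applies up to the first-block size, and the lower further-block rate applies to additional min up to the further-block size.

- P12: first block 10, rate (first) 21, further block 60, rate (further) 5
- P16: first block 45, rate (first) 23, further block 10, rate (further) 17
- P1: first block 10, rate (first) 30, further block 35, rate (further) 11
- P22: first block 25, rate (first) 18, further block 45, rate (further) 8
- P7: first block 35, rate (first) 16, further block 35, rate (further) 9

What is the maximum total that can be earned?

3110

Rank every tier by rate: P1/first 30 > P16/first 23 > P12/first 21 > P22/first 18 > P16/second 17 > P7/first 16 > P1/second 11 > P7/second 9 > P22/second 8 > P12/second 5.
Fill P1 first block (10 at 30) — 160 left.
P16 first at 23: fill all 45 — 115 left.
P12 first at 21: fill all 10 — 105 left.
P22/first (18): +25 — 80 left.
Fill P16 second block (10 at 17) — 70 left.
P7 first at 16: fill all 35 — 35 left.
P1/second (11): +35 — 0 left.
Total = 30×10 + 23×45 + 21×10 + 18×25 + 17×10 + 16×35 + 11×35 = 3110.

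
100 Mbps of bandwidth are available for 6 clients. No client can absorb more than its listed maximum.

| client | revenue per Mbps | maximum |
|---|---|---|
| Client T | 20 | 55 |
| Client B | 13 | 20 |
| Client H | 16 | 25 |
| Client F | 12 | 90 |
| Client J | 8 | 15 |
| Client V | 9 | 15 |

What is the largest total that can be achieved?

1760

Highest revenue per Mbps first: Client T 20 > Client H 16 > Client B 13 > Client F 12 > Client V 9 > Client J 8.
Client T: +55 to 55 (cap) ; 45 left.
Client H takes 25 to reach its cap of 25 ; 20 left.
Give Client B 20 to hit its cap of 20 ; 0 left.
Total = 20×55 + 13×20 + 16×25 = 1760.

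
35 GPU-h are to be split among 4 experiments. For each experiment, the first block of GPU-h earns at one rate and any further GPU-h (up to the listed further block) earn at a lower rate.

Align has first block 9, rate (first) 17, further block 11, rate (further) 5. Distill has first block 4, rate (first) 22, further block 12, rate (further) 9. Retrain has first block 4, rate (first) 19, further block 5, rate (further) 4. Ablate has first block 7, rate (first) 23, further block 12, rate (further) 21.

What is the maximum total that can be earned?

Order all 8 blocks by rate: Ablate/T1 23 > Distill/T1 22 > Ablate/T2 21 > Retrain/T1 19 > Align/T1 17 > Distill/T2 9 > Align/T2 5 > Retrain/T2 4.
Fill Ablate T1 block (7 at 23) ; 28 left.
Distill T1 at 22: fill all 4 ; 24 left.
Ablate T2 at 21: fill all 12 ; 12 left.
Retrain/T1 (19): +4 ; 8 left.
8 remain; put them into Align T1 at 17.
Total = 23×7 + 22×4 + 21×12 + 19×4 + 17×8 = 713.

713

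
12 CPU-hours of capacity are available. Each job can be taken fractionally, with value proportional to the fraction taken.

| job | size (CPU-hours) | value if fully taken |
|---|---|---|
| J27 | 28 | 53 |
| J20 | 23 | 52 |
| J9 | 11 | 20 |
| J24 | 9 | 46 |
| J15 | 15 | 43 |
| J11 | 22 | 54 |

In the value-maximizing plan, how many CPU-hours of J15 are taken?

3

Best value per unit of size first: J24 46/9≈5.11, J15 43/15≈2.87, J11 54/22≈2.45, J20 52/23≈2.26, J27 53/28≈1.89, J9 20/11≈1.82.
J24: take in full, 9 CPU-hours for value 46 → 3 left.
3 CPU-hours left: a 3/15 share of J15 gives 43×3/15 = 8.6.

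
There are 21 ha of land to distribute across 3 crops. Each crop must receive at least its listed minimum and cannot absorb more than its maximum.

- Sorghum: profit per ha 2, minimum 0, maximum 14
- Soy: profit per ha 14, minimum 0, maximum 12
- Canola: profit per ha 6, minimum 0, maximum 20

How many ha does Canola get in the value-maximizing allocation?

Meeting every minimum uses 0+0+0 = 0 ha, leaving 21.
Order the crops by profit per ha: Soy 14 > Canola 6 > Sorghum 2.
Soy takes 12 more to reach its cap of 12 — 9 left.
Canola: +9 (room for 20) → 9. Pool exhausted.

9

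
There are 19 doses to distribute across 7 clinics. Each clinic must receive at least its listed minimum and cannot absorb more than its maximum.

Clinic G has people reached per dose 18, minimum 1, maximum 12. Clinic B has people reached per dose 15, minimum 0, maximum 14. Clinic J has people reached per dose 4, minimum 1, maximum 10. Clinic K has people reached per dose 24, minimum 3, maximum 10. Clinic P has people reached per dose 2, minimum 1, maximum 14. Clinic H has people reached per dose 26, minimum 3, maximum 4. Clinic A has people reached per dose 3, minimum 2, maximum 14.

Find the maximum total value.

Meeting every minimum uses 1+0+1+3+1+3+2 = 11 doses, leaving 8.
Highest people reached per dose first: Clinic H 26 > Clinic K 24 > Clinic G 18 > Clinic B 15 > Clinic J 4 > Clinic A 3 > Clinic P 2.
Give Clinic H 1 more to hit its cap of 4 ; 7 left.
Clinic K takes 7 more to reach its cap of 10 ; 0 left.
Total = 18×1 + 4×1 + 24×10 + 2×1 + 26×4 + 3×2 = 374.

374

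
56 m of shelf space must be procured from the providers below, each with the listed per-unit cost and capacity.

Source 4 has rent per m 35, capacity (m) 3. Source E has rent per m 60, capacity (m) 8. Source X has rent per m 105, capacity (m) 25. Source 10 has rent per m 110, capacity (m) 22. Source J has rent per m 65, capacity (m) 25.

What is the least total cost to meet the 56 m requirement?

4310

Use providers in increasing cost order.
Source 4 at 35: take all 3 m — 53 still needed.
Take 8 from Source E at 60 — need 45 more.
Take 25 from Source J at 65 — need 20 more.
Take 20 from Source X at 105 to finish.
Source 10: unused.
Cost = 3×35 + 8×60 + 25×65 + 20×105 = 4310.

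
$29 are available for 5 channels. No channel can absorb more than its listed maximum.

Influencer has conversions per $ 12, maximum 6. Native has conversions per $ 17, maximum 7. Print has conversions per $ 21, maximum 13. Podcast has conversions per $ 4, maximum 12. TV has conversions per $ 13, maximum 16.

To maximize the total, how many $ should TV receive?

9

Highest conversions per $ first: Print 21 > Native 17 > TV 13 > Influencer 12 > Podcast 4.
Print: +13 to 13 (cap) ; 16 left.
Native: +7 to 7 (cap) ; 9 left.
TV: +9 (room for 16) → 9. Pool exhausted.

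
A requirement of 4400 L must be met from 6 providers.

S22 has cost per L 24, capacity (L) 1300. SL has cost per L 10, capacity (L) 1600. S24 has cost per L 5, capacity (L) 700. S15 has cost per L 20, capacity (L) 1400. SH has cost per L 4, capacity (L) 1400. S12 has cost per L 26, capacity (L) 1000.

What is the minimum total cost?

Cheapest first:
Take 1400 from SH at 4 ; need 3000 more.
Take 700 from S24 at 5 ; need 2300 more.
SL (10): use full 1600 ; 700 L to go.
S15 at 20: take 700 of its 1400 ; requirement met.
S22, S12: unused.
Cost = 1400×4 + 700×5 + 1600×10 + 700×20 = 39100.

39100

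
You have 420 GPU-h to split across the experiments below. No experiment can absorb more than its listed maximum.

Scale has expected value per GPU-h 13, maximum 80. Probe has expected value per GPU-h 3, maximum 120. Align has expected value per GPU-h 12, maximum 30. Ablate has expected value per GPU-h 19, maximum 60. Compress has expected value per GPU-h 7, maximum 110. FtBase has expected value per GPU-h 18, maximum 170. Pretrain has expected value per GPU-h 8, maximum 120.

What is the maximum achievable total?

6240

Rank by expected value per GPU-h: Ablate 19 > FtBase 18 > Scale 13 > Align 12 > Pretrain 8 > Compress 7 > Probe 3.
Give Ablate 60 to hit its cap of 60 — 360 left.
Give FtBase 170 to hit its cap of 170 — 190 left.
Scale takes 80 to reach its cap of 80 — 110 left.
Give Align 30 to hit its cap of 30 — 80 left.
Pretrain has room for 120 but only 80 remain, so it gets 80.
Total = 13×80 + 12×30 + 19×60 + 18×170 + 8×80 = 6240.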